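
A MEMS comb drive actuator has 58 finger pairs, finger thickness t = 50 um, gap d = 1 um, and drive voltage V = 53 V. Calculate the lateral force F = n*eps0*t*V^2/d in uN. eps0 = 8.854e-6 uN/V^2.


Step 1: Parameters: n=58, eps0=8.854e-6 uN/V^2, t=50 um, V=53 V, d=1 um
Step 2: V^2 = 2809
Step 3: F = 58 * 8.854e-6 * 50 * 2809 / 1
F = 72.126 uN


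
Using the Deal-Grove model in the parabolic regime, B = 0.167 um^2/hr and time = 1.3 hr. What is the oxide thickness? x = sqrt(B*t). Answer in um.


Step 1: Compute B*t = 0.167 * 1.3 = 0.2171
Step 2: x = sqrt(0.2171)
x = 0.466 um


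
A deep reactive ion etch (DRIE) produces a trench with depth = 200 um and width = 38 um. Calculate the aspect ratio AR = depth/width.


Step 1: AR = depth / width
Step 2: AR = 200 / 38
AR = 5.3


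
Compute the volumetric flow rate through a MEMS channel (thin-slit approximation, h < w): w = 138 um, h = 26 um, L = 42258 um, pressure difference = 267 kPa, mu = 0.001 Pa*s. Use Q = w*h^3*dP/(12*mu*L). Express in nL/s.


Step 1: Convert all dimensions to SI (meters).
w = 138e-6 m, h = 26e-6 m, L = 42258e-6 m, dP = 267e3 Pa
Step 2: Q = w * h^3 * dP / (12 * mu * L)
Q = 138e-6 * (26e-6)^3 * 267e3 / (12 * 0.001 * 42258e-6) = 1.27708618e-09 m^3/s
Step 3: Convert Q from m^3/s to nL/s (1 m^3 = 1e12 nL, so multiply by 1e12).
Q = 1277.086 nL/s


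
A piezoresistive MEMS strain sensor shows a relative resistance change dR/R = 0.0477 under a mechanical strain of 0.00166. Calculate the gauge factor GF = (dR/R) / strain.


Step 1: Identify values.
dR/R = 0.0477, strain = 0.00166
Step 2: GF = (dR/R) / strain = 0.0477 / 0.00166
GF = 28.7


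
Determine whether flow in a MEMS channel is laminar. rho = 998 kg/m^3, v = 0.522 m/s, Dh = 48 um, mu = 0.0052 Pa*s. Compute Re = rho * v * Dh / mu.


Step 1: Convert Dh to meters: Dh = 48e-6 m
Step 2: Re = rho * v * Dh / mu
Re = 998 * 0.522 * 48e-6 / 0.0052
Re = 4.809
Since Re = 4.809 is below ~2300, the flow is laminar.


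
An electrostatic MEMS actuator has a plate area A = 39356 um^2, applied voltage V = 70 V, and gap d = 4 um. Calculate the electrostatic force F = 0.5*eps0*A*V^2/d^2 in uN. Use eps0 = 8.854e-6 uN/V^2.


Step 1: Identify parameters.
eps0 = 8.854e-6 uN/V^2, A = 39356 um^2, V = 70 V, d = 4 um
Step 2: Compute V^2 = 70^2 = 4900
Step 3: Compute d^2 = 4^2 = 16
Step 4: F = 0.5 * 8.854e-6 * 39356 * 4900 / 16
F = 53.358 uN


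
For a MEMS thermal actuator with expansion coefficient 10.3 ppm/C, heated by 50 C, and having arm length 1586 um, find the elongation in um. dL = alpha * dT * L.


Step 1: Convert CTE: alpha = 10.3 ppm/C = 10.3e-6 /C
Step 2: dL = 10.3e-6 * 50 * 1586
dL = 0.8168 um


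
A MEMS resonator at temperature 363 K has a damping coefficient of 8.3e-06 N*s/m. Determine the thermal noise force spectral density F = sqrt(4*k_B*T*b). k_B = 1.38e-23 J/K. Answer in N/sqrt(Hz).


Step 1: Compute 4 * k_B * T * b
= 4 * 1.38e-23 * 363 * 8.3e-06
= 1.6631e-25 N^2/Hz
Step 2: F_noise = sqrt(1.6631e-25)
F_noise = 4.08e-13 N/sqrt(Hz)


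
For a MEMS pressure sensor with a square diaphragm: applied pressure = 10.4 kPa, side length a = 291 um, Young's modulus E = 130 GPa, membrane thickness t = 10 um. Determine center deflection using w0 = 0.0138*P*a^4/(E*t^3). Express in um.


Step 1: Convert pressure to compatible units (E is in GPa, so P in GPa).
P = 10.4 kPa = 10.4e-6 GPa
Step 2: Compute numerator: 0.0138 * P * a^4.
a^4 = 291^4 = 7170871761
numerator = 0.0138 * 10.4e-6 * 7170871761 = 1.029e+03
Step 3: Compute denominator: E * t^3 = 130 * 10^3 = 130000
Step 4: w0 = numerator / denominator = 1.029e+03 / 130000 = 0.0079 um


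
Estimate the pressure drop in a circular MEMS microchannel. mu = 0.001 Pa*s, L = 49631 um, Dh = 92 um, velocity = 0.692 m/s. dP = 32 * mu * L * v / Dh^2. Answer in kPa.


Step 1: Convert to SI: L = 49631e-6 m, Dh = 92e-6 m
Step 2: dP = 32 * 0.001 * 49631e-6 * 0.692 / (92e-6)^2
Step 3: dP = 129847.46 Pa
Step 4: Convert to kPa: dP = 129.85 kPa


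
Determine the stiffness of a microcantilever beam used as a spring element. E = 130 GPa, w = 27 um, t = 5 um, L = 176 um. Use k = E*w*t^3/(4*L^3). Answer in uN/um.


Step 1: Convert E to consistent units (1 GPa = 1000 uN/um^2).
E = 130 GPa = 130000 uN/um^2
Step 2: Compute t^3 = 5^3 = 125
Step 3: Compute L^3 = 176^3 = 5451776
Step 4: k = 130000 * 27 * 125 / (4 * 5451776)
k = 20.1196 uN/um


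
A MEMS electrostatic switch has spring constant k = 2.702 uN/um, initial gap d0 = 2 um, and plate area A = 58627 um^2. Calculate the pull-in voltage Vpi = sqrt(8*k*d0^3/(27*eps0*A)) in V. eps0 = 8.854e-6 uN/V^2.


Step 1: Compute numerator: 8 * k * d0^3 = 8 * 2.702 * 2^3 = 172.928
Step 2: Compute denominator: 27 * eps0 * A = 27 * 8.854e-6 * 58627 = 14.015253
Step 3: Vpi = sqrt(172.928 / 14.015253)
Vpi = 3.51 V


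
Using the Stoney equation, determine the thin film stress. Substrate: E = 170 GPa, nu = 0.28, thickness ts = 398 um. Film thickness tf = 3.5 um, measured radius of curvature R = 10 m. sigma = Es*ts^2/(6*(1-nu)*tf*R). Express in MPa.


Step 1: Compute numerator: Es * ts^2 = 170 * 398^2 = 26928680 (GPa*um^2)
Step 2: Compute denominator (R in um): 6*(1-nu)*tf*R = 6*0.72*3.5*10e6 = 151200000.0 (um^2)
Step 3: sigma (GPa) = 26928680 / 151200000.0 = 1.781e-01 GPa
Step 4: Convert to MPa (x1000): sigma = 178.1 MPa


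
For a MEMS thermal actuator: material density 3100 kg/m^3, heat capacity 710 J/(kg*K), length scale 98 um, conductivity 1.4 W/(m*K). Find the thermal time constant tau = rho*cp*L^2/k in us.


Step 1: Convert L to m: L = 98e-6 m
Step 2: L^2 = (98e-6)^2 = 9.604e-09 m^2
Step 3: tau = 3100 * 710 * 9.604e-09 / 1.4 = 1.509886e-02 s
Step 4: Convert to microseconds (multiply by 1e6).
tau = 15098.86 us


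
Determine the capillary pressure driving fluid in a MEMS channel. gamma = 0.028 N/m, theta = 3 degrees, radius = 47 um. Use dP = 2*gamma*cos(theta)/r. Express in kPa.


Step 1: cos(3 deg) = 0.9986
Step 2: Convert r to m: r = 47e-6 m
Step 3: dP = 2 * 0.028 * 0.9986 / 47e-6 = 1189.8 Pa
Step 4: Convert Pa to kPa (divide by 1000).
dP = 1.19 kPa


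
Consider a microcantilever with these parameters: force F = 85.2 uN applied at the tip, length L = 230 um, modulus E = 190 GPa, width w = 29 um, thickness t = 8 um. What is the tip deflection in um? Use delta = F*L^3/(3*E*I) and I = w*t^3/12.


Step 1: Calculate the second moment of area.
I = w * t^3 / 12 = 29 * 8^3 / 12 = 1237.3333 um^4
Step 2: Convert E to consistent units (1 GPa = 1000 uN/um^2).
E = 190 GPa = 190000 uN/um^2
Step 3: Calculate tip deflection.
delta = F * L^3 / (3 * E * I)
delta = 85.2 * 230^3 / (3 * 190000 * 1237.3333)
delta = 1.4698 um


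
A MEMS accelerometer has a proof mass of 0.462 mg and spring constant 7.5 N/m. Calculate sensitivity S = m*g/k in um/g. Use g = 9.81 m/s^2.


Step 1: Convert mass: m = 0.462 mg = 4.62e-07 kg
Step 2: S = m * g / k = 4.62e-07 * 9.81 / 7.5
Step 3: S = 6.04e-07 m/g
Step 4: Convert to um/g: S = 0.604 um/g


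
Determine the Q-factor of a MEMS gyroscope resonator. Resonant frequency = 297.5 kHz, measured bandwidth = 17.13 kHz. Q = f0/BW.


Step 1: Q = f0 / bandwidth
Step 2: Q = 297.5 / 17.13
Q = 17.4


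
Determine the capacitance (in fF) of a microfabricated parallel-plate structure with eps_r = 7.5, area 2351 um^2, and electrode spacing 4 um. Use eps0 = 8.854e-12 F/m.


Step 1: Convert area to m^2: A = 2351e-12 m^2
Step 2: Convert gap to m: d = 4e-6 m
Step 3: C = eps0 * eps_r * A / d
C = 8.854e-12 * 7.5 * 2351e-12 / 4e-6
Step 4: Convert to fF (multiply by 1e15).
C = 39.03 fF


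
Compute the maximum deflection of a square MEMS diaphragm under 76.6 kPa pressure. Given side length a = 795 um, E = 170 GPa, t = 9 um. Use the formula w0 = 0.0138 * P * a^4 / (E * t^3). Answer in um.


Step 1: Convert pressure to compatible units (E is in GPa, so P in GPa).
P = 76.6 kPa = 76.6e-6 GPa
Step 2: Compute numerator: 0.0138 * P * a^4.
a^4 = 795^4 = 399455600625
numerator = 0.0138 * 76.6e-6 * 399455600625 = 4.222565e+05
Step 3: Compute denominator: E * t^3 = 170 * 9^3 = 123930
Step 4: w0 = numerator / denominator = 4.222565e+05 / 123930 = 3.4072 um


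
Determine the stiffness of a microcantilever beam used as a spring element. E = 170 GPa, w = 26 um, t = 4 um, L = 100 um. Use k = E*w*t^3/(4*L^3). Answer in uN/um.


Step 1: Convert E to consistent units (1 GPa = 1000 uN/um^2).
E = 170 GPa = 170000 uN/um^2
Step 2: Compute t^3 = 4^3 = 64
Step 3: Compute L^3 = 100^3 = 1000000
Step 4: k = 170000 * 26 * 64 / (4 * 1000000)
k = 70.72 uN/um


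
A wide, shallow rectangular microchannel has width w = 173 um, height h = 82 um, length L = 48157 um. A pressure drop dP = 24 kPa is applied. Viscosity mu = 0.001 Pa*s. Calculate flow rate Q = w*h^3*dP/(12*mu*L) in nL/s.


Step 1: Convert all dimensions to SI (meters).
w = 173e-6 m, h = 82e-6 m, L = 48157e-6 m, dP = 24e3 Pa
Step 2: Q = w * h^3 * dP / (12 * mu * L)
Q = 173e-6 * (82e-6)^3 * 24e3 / (12 * 0.001 * 48157e-6) = 3.96148697e-09 m^3/s
Step 3: Convert Q from m^3/s to nL/s (1 m^3 = 1e12 nL, so multiply by 1e12).
Q = 3961.487 nL/s


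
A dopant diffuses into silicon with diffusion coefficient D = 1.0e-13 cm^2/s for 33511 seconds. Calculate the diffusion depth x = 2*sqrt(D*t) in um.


Step 1: Compute D*t = 1.0e-13 * 33511 = 3.3511e-09 cm^2
Step 2: sqrt(D*t) = 5.78887e-05 cm
Step 3: x = 2 * 5.78887e-05 cm = 1.157774e-04 cm
Step 4: Convert to um (1 cm = 1e4 um): x = 1.158 um


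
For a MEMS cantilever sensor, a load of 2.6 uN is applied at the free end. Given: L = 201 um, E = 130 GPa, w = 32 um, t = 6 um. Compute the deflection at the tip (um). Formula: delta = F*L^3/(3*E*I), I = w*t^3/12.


Step 1: Calculate the second moment of area.
I = w * t^3 / 12 = 32 * 6^3 / 12 = 576.0 um^4
Step 2: Convert E to consistent units (1 GPa = 1000 uN/um^2).
E = 130 GPa = 130000 uN/um^2
Step 3: Calculate tip deflection.
delta = F * L^3 / (3 * E * I)
delta = 2.6 * 201^3 / (3 * 130000 * 576.0)
delta = 0.094 um


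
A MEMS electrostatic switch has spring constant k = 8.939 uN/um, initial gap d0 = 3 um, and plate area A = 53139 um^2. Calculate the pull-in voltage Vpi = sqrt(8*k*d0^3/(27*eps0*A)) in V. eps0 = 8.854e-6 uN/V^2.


Step 1: Compute numerator: 8 * k * d0^3 = 8 * 8.939 * 3^3 = 1930.824
Step 2: Compute denominator: 27 * eps0 * A = 27 * 8.854e-6 * 53139 = 12.703303
Step 3: Vpi = sqrt(1930.824 / 12.703303)
Vpi = 12.33 V


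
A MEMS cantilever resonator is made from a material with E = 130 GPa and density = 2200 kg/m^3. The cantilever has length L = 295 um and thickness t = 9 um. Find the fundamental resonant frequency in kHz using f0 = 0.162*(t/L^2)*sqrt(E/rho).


Step 1: Convert units to SI.
t_SI = 9e-6 m, L_SI = 295e-6 m
Step 2: Calculate sqrt(E/rho).
sqrt(130e9 / 2200) = 7687.06 m/s
Step 3: Compute f0.
f0 = 0.162 * 9e-6 / (295e-6)^2 * 7687.06 = 128787.5 Hz = 128.79 kHz


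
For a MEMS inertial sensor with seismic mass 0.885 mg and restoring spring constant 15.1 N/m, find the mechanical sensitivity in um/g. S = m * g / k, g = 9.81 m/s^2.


Step 1: Convert mass: m = 0.885 mg = 8.85e-07 kg
Step 2: S = m * g / k = 8.85e-07 * 9.81 / 15.1
Step 3: S = 5.75e-07 m/g
Step 4: Convert to um/g: S = 0.575 um/g


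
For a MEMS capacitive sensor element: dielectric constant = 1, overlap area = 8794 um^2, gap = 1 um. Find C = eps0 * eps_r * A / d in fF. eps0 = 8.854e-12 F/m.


Step 1: Convert area to m^2: A = 8794e-12 m^2
Step 2: Convert gap to m: d = 1e-6 m
Step 3: C = eps0 * eps_r * A / d
C = 8.854e-12 * 1 * 8794e-12 / 1e-6
Step 4: Convert to fF (multiply by 1e15).
C = 77.86 fF


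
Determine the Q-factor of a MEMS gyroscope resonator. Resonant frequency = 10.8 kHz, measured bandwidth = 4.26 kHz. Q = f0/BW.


Step 1: Q = f0 / bandwidth
Step 2: Q = 10.8 / 4.26
Q = 2.5


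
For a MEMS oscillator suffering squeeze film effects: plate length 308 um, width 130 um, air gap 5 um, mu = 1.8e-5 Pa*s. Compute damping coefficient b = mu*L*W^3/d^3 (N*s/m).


Step 1: Convert to SI.
L = 308e-6 m, W = 130e-6 m, d = 5e-6 m
Step 2: W^3 = (130e-6)^3 = 2.20e-12 m^3
Step 3: d^3 = (5e-6)^3 = 1.25e-16 m^3
Step 4: b = 1.8e-5 * 308e-6 * 2.20e-12 / 1.25e-16
b = 9.74e-05 N*s/m


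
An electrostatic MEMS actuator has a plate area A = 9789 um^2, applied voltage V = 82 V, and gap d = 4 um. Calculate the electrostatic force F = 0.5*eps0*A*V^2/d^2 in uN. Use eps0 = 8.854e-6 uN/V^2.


Step 1: Identify parameters.
eps0 = 8.854e-6 uN/V^2, A = 9789 um^2, V = 82 V, d = 4 um
Step 2: Compute V^2 = 82^2 = 6724
Step 3: Compute d^2 = 4^2 = 16
Step 4: F = 0.5 * 8.854e-6 * 9789 * 6724 / 16
F = 18.212 uN


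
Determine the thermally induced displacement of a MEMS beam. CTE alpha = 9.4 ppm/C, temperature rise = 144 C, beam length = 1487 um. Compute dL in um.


Step 1: Convert CTE: alpha = 9.4 ppm/C = 9.4e-6 /C
Step 2: dL = 9.4e-6 * 144 * 1487
dL = 2.0128 um


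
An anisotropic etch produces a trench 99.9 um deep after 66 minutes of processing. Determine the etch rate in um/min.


Step 1: Etch rate = depth / time
Step 2: rate = 99.9 / 66
rate = 1.514 um/min


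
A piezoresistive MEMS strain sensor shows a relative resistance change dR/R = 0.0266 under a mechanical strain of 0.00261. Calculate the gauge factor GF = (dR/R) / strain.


Step 1: Identify values.
dR/R = 0.0266, strain = 0.00261
Step 2: GF = (dR/R) / strain = 0.0266 / 0.00261
GF = 10.2


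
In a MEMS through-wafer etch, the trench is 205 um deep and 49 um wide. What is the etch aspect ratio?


Step 1: AR = depth / width
Step 2: AR = 205 / 49
AR = 4.2


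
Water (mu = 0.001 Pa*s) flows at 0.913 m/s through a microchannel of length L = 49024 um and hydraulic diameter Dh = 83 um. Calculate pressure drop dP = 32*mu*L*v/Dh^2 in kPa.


Step 1: Convert to SI: L = 49024e-6 m, Dh = 83e-6 m
Step 2: dP = 32 * 0.001 * 49024e-6 * 0.913 / (83e-6)^2
Step 3: dP = 207909.01 Pa
Step 4: Convert to kPa: dP = 207.91 kPa


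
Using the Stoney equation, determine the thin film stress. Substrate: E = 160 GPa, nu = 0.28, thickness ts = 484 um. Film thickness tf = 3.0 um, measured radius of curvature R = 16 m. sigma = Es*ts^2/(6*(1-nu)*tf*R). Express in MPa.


Step 1: Compute numerator: Es * ts^2 = 160 * 484^2 = 37480960 (GPa*um^2)
Step 2: Compute denominator (R in um): 6*(1-nu)*tf*R = 6*0.72*3.0*16e6 = 207360000.0 (um^2)
Step 3: sigma (GPa) = 37480960 / 207360000.0 = 1.80753e-01 GPa
Step 4: Convert to MPa (x1000): sigma = 180.8 MPa


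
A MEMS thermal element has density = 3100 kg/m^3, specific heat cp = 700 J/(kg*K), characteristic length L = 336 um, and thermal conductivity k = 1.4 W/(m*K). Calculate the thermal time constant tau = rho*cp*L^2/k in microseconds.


Step 1: Convert L to m: L = 336e-6 m
Step 2: L^2 = (336e-6)^2 = 1.12896e-07 m^2
Step 3: tau = 3100 * 700 * 1.12896e-07 / 1.4 = 1.749888e-01 s
Step 4: Convert to microseconds (multiply by 1e6).
tau = 174988.8 us


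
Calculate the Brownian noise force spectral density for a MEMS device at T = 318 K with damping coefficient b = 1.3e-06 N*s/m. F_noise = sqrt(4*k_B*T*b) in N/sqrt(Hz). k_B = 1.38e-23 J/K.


Step 1: Compute 4 * k_B * T * b
= 4 * 1.38e-23 * 318 * 1.3e-06
= 2.2820e-26 N^2/Hz
Step 2: F_noise = sqrt(2.2820e-26)
F_noise = 1.51e-13 N/sqrt(Hz)


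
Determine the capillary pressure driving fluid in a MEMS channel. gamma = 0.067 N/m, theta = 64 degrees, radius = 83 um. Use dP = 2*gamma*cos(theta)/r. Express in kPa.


Step 1: cos(64 deg) = 0.4384
Step 2: Convert r to m: r = 83e-6 m
Step 3: dP = 2 * 0.067 * 0.4384 / 83e-6 = 707.8 Pa
Step 4: Convert Pa to kPa (divide by 1000).
dP = 0.71 kPa


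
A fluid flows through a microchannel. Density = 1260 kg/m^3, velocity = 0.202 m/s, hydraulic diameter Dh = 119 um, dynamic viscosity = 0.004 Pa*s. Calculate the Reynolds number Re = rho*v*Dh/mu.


Step 1: Convert Dh to meters: Dh = 119e-6 m
Step 2: Re = rho * v * Dh / mu
Re = 1260 * 0.202 * 119e-6 / 0.004
Re = 7.572


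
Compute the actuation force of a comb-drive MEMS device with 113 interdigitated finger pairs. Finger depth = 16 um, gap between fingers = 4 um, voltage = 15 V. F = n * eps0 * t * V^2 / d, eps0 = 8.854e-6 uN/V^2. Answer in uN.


Step 1: Parameters: n=113, eps0=8.854e-6 uN/V^2, t=16 um, V=15 V, d=4 um
Step 2: V^2 = 225
Step 3: F = 113 * 8.854e-6 * 16 * 225 / 4
F = 0.9 uN


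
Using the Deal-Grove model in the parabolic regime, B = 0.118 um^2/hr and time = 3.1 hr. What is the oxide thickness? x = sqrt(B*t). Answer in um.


Step 1: Compute B*t = 0.118 * 3.1 = 0.3658
Step 2: x = sqrt(0.3658)
x = 0.605 um


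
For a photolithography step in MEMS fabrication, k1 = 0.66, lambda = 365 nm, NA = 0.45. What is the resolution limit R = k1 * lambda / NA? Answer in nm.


Step 1: Identify values: k1 = 0.66, lambda = 365 nm, NA = 0.45
Step 2: R = k1 * lambda / NA
R = 0.66 * 365 / 0.45
R = 535.3 nm


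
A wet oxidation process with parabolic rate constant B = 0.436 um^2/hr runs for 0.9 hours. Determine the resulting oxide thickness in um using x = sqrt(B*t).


Step 1: Compute B*t = 0.436 * 0.9 = 0.3924
Step 2: x = sqrt(0.3924)
x = 0.626 um


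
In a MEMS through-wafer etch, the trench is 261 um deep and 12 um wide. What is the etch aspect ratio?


Step 1: AR = depth / width
Step 2: AR = 261 / 12
AR = 21.8


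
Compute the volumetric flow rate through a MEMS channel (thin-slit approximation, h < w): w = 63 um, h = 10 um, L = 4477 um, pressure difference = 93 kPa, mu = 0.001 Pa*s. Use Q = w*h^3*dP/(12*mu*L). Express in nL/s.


Step 1: Convert all dimensions to SI (meters).
w = 63e-6 m, h = 10e-6 m, L = 4477e-6 m, dP = 93e3 Pa
Step 2: Q = w * h^3 * dP / (12 * mu * L)
Q = 63e-6 * (10e-6)^3 * 93e3 / (12 * 0.001 * 4477e-6) = 1.090574e-10 m^3/s
Step 3: Convert Q from m^3/s to nL/s (1 m^3 = 1e12 nL, so multiply by 1e12).
Q = 109.057 nL/s


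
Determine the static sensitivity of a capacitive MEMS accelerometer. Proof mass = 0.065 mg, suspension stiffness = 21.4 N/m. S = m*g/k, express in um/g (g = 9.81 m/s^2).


Step 1: Convert mass: m = 0.065 mg = 6.50e-08 kg
Step 2: S = m * g / k = 6.50e-08 * 9.81 / 21.4
Step 3: S = 2.98e-08 m/g
Step 4: Convert to um/g: S = 0.03 um/g


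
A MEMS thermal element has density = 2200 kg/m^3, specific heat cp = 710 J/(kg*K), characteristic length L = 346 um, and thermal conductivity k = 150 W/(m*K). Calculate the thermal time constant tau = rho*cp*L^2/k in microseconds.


Step 1: Convert L to m: L = 346e-6 m
Step 2: L^2 = (346e-6)^2 = 1.19716e-07 m^2
Step 3: tau = 2200 * 710 * 1.19716e-07 / 150 = 1.24664261e-03 s
Step 4: Convert to microseconds (multiply by 1e6).
tau = 1246.643 us


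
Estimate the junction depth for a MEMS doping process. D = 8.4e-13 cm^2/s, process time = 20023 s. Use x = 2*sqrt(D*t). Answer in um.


Step 1: Compute D*t = 8.4e-13 * 20023 = 1.681932e-08 cm^2
Step 2: sqrt(D*t) = 1.29689e-04 cm
Step 3: x = 2 * 1.29689e-04 cm = 2.59378e-04 cm
Step 4: Convert to um (1 cm = 1e4 um): x = 2.594 um


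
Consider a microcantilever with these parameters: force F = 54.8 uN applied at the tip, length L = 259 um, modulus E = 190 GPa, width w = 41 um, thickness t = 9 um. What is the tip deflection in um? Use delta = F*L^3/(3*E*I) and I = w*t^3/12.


Step 1: Calculate the second moment of area.
I = w * t^3 / 12 = 41 * 9^3 / 12 = 2490.75 um^4
Step 2: Convert E to consistent units (1 GPa = 1000 uN/um^2).
E = 190 GPa = 190000 uN/um^2
Step 3: Calculate tip deflection.
delta = F * L^3 / (3 * E * I)
delta = 54.8 * 259^3 / (3 * 190000 * 2490.75)
delta = 0.6706 um


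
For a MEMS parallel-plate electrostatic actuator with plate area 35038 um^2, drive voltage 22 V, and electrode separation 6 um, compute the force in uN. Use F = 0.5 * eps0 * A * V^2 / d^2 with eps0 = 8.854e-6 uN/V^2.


Step 1: Identify parameters.
eps0 = 8.854e-6 uN/V^2, A = 35038 um^2, V = 22 V, d = 6 um
Step 2: Compute V^2 = 22^2 = 484
Step 3: Compute d^2 = 6^2 = 36
Step 4: F = 0.5 * 8.854e-6 * 35038 * 484 / 36
F = 2.085 uN


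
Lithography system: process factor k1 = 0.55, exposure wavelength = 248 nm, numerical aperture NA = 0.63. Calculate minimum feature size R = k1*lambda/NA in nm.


Step 1: Identify values: k1 = 0.55, lambda = 248 nm, NA = 0.63
Step 2: R = k1 * lambda / NA
R = 0.55 * 248 / 0.63
R = 216.5 nm


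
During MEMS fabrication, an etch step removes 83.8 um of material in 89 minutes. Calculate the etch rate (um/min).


Step 1: Etch rate = depth / time
Step 2: rate = 83.8 / 89
rate = 0.942 um/min


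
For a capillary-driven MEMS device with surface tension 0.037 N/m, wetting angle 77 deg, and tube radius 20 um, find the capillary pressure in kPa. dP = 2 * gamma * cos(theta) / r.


Step 1: cos(77 deg) = 0.225
Step 2: Convert r to m: r = 20e-6 m
Step 3: dP = 2 * 0.037 * 0.225 / 20e-6 = 832.5 Pa
Step 4: Convert Pa to kPa (divide by 1000).
dP = 0.83 kPa


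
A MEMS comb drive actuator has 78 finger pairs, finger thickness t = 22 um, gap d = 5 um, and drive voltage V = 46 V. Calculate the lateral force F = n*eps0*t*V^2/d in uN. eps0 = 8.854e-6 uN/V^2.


Step 1: Parameters: n=78, eps0=8.854e-6 uN/V^2, t=22 um, V=46 V, d=5 um
Step 2: V^2 = 2116
Step 3: F = 78 * 8.854e-6 * 22 * 2116 / 5
F = 6.43 uN


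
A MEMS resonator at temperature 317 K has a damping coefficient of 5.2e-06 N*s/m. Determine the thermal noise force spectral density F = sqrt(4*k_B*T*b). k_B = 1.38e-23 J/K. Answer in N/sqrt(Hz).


Step 1: Compute 4 * k_B * T * b
= 4 * 1.38e-23 * 317 * 5.2e-06
= 9.0992e-26 N^2/Hz
Step 2: F_noise = sqrt(9.0992e-26)
F_noise = 3.02e-13 N/sqrt(Hz)


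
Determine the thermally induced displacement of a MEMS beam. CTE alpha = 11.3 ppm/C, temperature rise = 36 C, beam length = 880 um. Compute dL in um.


Step 1: Convert CTE: alpha = 11.3 ppm/C = 11.3e-6 /C
Step 2: dL = 11.3e-6 * 36 * 880
dL = 0.358 um


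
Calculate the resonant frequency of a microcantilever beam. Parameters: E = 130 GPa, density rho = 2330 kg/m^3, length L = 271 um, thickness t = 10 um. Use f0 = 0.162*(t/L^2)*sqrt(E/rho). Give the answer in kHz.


Step 1: Convert units to SI.
t_SI = 10e-6 m, L_SI = 271e-6 m
Step 2: Calculate sqrt(E/rho).
sqrt(130e9 / 2330) = 7469.54 m/s
Step 3: Compute f0.
f0 = 0.162 * 10e-6 / (271e-6)^2 * 7469.54 = 164767.0 Hz = 164.77 kHz


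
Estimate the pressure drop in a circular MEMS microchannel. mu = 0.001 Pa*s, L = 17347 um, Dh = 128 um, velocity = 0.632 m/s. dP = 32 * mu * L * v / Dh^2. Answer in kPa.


Step 1: Convert to SI: L = 17347e-6 m, Dh = 128e-6 m
Step 2: dP = 32 * 0.001 * 17347e-6 * 0.632 / (128e-6)^2
Step 3: dP = 21412.70 Pa
Step 4: Convert to kPa: dP = 21.41 kPa


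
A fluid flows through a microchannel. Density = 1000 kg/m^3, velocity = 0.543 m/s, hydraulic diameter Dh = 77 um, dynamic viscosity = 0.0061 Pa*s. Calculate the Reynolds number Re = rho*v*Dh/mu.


Step 1: Convert Dh to meters: Dh = 77e-6 m
Step 2: Re = rho * v * Dh / mu
Re = 1000 * 0.543 * 77e-6 / 0.0061
Re = 6.854


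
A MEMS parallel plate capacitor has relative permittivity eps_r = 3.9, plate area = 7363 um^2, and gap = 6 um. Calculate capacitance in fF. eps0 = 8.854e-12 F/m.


Step 1: Convert area to m^2: A = 7363e-12 m^2
Step 2: Convert gap to m: d = 6e-6 m
Step 3: C = eps0 * eps_r * A / d
C = 8.854e-12 * 3.9 * 7363e-12 / 6e-6
Step 4: Convert to fF (multiply by 1e15).
C = 42.37 fF


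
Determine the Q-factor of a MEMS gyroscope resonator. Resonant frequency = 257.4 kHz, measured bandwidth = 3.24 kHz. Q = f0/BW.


Step 1: Q = f0 / bandwidth
Step 2: Q = 257.4 / 3.24
Q = 79.4


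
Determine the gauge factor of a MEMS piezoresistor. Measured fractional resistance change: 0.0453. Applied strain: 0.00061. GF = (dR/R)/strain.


Step 1: Identify values.
dR/R = 0.0453, strain = 0.00061
Step 2: GF = (dR/R) / strain = 0.0453 / 0.00061
GF = 74.3


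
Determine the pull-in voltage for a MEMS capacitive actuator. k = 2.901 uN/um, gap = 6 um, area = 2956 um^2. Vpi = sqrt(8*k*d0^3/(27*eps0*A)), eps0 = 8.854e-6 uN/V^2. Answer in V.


Step 1: Compute numerator: 8 * k * d0^3 = 8 * 2.901 * 6^3 = 5012.928
Step 2: Compute denominator: 27 * eps0 * A = 27 * 8.854e-6 * 2956 = 0.706655
Step 3: Vpi = sqrt(5012.928 / 0.706655)
Vpi = 84.23 V


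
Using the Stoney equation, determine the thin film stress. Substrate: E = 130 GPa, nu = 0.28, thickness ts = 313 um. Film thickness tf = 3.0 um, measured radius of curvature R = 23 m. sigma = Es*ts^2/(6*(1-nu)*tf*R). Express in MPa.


Step 1: Compute numerator: Es * ts^2 = 130 * 313^2 = 12735970 (GPa*um^2)
Step 2: Compute denominator (R in um): 6*(1-nu)*tf*R = 6*0.72*3.0*23e6 = 298080000.0 (um^2)
Step 3: sigma (GPa) = 12735970 / 298080000.0 = 4.2727e-02 GPa
Step 4: Convert to MPa (x1000): sigma = 42.7 MPa


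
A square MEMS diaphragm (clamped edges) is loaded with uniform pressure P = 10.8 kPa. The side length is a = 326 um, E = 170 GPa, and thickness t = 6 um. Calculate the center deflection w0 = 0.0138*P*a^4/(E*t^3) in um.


Step 1: Convert pressure to compatible units (E is in GPa, so P in GPa).
P = 10.8 kPa = 10.8e-6 GPa
Step 2: Compute numerator: 0.0138 * P * a^4.
a^4 = 326^4 = 11294588176
numerator = 0.0138 * 10.8e-6 * 11294588176 = 1.6833e+03
Step 3: Compute denominator: E * t^3 = 170 * 6^3 = 36720
Step 4: w0 = numerator / denominator = 1.6833e+03 / 36720 = 0.0458 um


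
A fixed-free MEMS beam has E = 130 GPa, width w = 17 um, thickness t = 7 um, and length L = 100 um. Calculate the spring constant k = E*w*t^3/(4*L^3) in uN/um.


Step 1: Convert E to consistent units (1 GPa = 1000 uN/um^2).
E = 130 GPa = 130000 uN/um^2
Step 2: Compute t^3 = 7^3 = 343
Step 3: Compute L^3 = 100^3 = 1000000
Step 4: k = 130000 * 17 * 343 / (4 * 1000000)
k = 189.5075 uN/um


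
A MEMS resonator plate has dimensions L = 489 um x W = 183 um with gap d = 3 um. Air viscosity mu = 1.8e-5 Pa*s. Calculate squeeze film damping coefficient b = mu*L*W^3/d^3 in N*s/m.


Step 1: Convert to SI.
L = 489e-6 m, W = 183e-6 m, d = 3e-6 m
Step 2: W^3 = (183e-6)^3 = 6.13e-12 m^3
Step 3: d^3 = (3e-6)^3 = 2.70e-17 m^3
Step 4: b = 1.8e-5 * 489e-6 * 6.13e-12 / 2.70e-17
b = 2.00e-03 N*s/m


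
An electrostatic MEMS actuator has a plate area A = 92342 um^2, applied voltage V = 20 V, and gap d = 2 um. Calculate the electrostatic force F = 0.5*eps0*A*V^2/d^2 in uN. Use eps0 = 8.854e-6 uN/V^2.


Step 1: Identify parameters.
eps0 = 8.854e-6 uN/V^2, A = 92342 um^2, V = 20 V, d = 2 um
Step 2: Compute V^2 = 20^2 = 400
Step 3: Compute d^2 = 2^2 = 4
Step 4: F = 0.5 * 8.854e-6 * 92342 * 400 / 4
F = 40.88 uN


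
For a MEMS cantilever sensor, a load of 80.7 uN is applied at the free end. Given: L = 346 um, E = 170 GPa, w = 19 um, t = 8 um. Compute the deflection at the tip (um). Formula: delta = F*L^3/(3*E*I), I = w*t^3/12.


Step 1: Calculate the second moment of area.
I = w * t^3 / 12 = 19 * 8^3 / 12 = 810.6667 um^4
Step 2: Convert E to consistent units (1 GPa = 1000 uN/um^2).
E = 170 GPa = 170000 uN/um^2
Step 3: Calculate tip deflection.
delta = F * L^3 / (3 * E * I)
delta = 80.7 * 346^3 / (3 * 170000 * 810.6667)
delta = 8.0852 um


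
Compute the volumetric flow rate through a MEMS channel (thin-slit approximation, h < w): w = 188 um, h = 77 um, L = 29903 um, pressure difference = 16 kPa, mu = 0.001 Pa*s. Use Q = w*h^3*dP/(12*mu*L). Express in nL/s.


Step 1: Convert all dimensions to SI (meters).
w = 188e-6 m, h = 77e-6 m, L = 29903e-6 m, dP = 16e3 Pa
Step 2: Q = w * h^3 * dP / (12 * mu * L)
Q = 188e-6 * (77e-6)^3 * 16e3 / (12 * 0.001 * 29903e-6) = 3.82696068e-09 m^3/s
Step 3: Convert Q from m^3/s to nL/s (1 m^3 = 1e12 nL, so multiply by 1e12).
Q = 3826.961 nL/s


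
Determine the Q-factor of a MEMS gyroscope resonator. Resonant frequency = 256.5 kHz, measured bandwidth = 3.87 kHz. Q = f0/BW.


Step 1: Q = f0 / bandwidth
Step 2: Q = 256.5 / 3.87
Q = 66.3


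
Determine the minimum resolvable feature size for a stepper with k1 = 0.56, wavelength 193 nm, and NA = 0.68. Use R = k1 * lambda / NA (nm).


Step 1: Identify values: k1 = 0.56, lambda = 193 nm, NA = 0.68
Step 2: R = k1 * lambda / NA
R = 0.56 * 193 / 0.68
R = 158.9 nm


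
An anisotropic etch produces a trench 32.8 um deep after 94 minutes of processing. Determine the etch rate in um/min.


Step 1: Etch rate = depth / time
Step 2: rate = 32.8 / 94
rate = 0.349 um/min


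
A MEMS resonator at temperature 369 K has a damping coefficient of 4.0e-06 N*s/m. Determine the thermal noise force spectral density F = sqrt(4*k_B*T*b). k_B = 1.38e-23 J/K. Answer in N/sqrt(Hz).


Step 1: Compute 4 * k_B * T * b
= 4 * 1.38e-23 * 369 * 4.0e-06
= 8.1475e-26 N^2/Hz
Step 2: F_noise = sqrt(8.1475e-26)
F_noise = 2.85e-13 N/sqrt(Hz)


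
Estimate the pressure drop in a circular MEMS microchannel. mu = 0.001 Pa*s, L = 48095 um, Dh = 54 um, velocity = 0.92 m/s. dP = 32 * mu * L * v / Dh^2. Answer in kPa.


Step 1: Convert to SI: L = 48095e-6 m, Dh = 54e-6 m
Step 2: dP = 32 * 0.001 * 48095e-6 * 0.92 / (54e-6)^2
Step 3: dP = 485568.18 Pa
Step 4: Convert to kPa: dP = 485.57 kPa


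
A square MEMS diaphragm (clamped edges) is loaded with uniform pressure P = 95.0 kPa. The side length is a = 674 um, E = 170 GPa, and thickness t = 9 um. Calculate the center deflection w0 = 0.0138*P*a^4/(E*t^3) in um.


Step 1: Convert pressure to compatible units (E is in GPa, so P in GPa).
P = 95.0 kPa = 95.0e-6 GPa
Step 2: Compute numerator: 0.0138 * P * a^4.
a^4 = 674^4 = 206366684176
numerator = 0.0138 * 95.0e-6 * 206366684176 = 2.705467e+05
Step 3: Compute denominator: E * t^3 = 170 * 9^3 = 123930
Step 4: w0 = numerator / denominator = 2.705467e+05 / 123930 = 2.1831 um


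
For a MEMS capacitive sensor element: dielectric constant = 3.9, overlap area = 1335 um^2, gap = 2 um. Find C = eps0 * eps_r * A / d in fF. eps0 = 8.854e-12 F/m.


Step 1: Convert area to m^2: A = 1335e-12 m^2
Step 2: Convert gap to m: d = 2e-6 m
Step 3: C = eps0 * eps_r * A / d
C = 8.854e-12 * 3.9 * 1335e-12 / 2e-6
Step 4: Convert to fF (multiply by 1e15).
C = 23.05 fF


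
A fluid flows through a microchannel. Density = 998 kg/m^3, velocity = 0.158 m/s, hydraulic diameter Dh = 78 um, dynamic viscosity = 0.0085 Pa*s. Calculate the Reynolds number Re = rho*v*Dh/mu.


Step 1: Convert Dh to meters: Dh = 78e-6 m
Step 2: Re = rho * v * Dh / mu
Re = 998 * 0.158 * 78e-6 / 0.0085
Re = 1.447


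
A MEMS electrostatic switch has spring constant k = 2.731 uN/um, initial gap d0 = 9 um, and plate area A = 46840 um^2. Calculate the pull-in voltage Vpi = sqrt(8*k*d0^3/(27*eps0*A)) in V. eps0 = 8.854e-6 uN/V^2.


Step 1: Compute numerator: 8 * k * d0^3 = 8 * 2.731 * 9^3 = 15927.192
Step 2: Compute denominator: 27 * eps0 * A = 27 * 8.854e-6 * 46840 = 11.197477
Step 3: Vpi = sqrt(15927.192 / 11.197477)
Vpi = 37.71 V


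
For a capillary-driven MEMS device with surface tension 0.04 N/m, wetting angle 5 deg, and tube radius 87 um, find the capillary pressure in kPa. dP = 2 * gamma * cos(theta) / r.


Step 1: cos(5 deg) = 0.9962
Step 2: Convert r to m: r = 87e-6 m
Step 3: dP = 2 * 0.04 * 0.9962 / 87e-6 = 916.0 Pa
Step 4: Convert Pa to kPa (divide by 1000).
dP = 0.92 kPa


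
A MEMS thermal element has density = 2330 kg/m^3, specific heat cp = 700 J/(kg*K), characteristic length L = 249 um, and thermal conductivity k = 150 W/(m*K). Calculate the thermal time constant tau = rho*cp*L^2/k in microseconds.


Step 1: Convert L to m: L = 249e-6 m
Step 2: L^2 = (249e-6)^2 = 6.2001e-08 m^2
Step 3: tau = 2330 * 700 * 6.2001e-08 / 150 = 6.7415754e-04 s
Step 4: Convert to microseconds (multiply by 1e6).
tau = 674.158 us


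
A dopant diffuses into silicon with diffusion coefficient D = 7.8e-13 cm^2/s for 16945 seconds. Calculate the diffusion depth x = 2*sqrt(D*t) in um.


Step 1: Compute D*t = 7.8e-13 * 16945 = 1.32171e-08 cm^2
Step 2: sqrt(D*t) = 1.14966e-04 cm
Step 3: x = 2 * 1.14966e-04 cm = 2.29932e-04 cm
Step 4: Convert to um (1 cm = 1e4 um): x = 2.299 um


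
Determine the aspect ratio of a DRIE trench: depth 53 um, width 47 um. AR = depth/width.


Step 1: AR = depth / width
Step 2: AR = 53 / 47
AR = 1.1


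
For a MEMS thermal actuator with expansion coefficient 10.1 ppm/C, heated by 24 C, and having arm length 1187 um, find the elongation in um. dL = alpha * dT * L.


Step 1: Convert CTE: alpha = 10.1 ppm/C = 10.1e-6 /C
Step 2: dL = 10.1e-6 * 24 * 1187
dL = 0.2877 um


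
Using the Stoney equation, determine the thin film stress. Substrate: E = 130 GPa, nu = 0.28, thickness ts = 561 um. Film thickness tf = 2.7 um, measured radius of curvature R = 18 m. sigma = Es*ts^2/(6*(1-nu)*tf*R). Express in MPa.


Step 1: Compute numerator: Es * ts^2 = 130 * 561^2 = 40913730 (GPa*um^2)
Step 2: Compute denominator (R in um): 6*(1-nu)*tf*R = 6*0.72*2.7*18e6 = 209952000.0 (um^2)
Step 3: sigma (GPa) = 40913730 / 209952000.0 = 1.94872e-01 GPa
Step 4: Convert to MPa (x1000): sigma = 194.9 MPa


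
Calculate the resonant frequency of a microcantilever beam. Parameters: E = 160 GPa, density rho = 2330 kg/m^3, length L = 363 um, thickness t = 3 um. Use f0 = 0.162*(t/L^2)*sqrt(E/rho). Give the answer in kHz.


Step 1: Convert units to SI.
t_SI = 3e-6 m, L_SI = 363e-6 m
Step 2: Calculate sqrt(E/rho).
sqrt(160e9 / 2330) = 8286.71 m/s
Step 3: Compute f0.
f0 = 0.162 * 3e-6 / (363e-6)^2 * 8286.71 = 30563.6 Hz = 30.56 kHz


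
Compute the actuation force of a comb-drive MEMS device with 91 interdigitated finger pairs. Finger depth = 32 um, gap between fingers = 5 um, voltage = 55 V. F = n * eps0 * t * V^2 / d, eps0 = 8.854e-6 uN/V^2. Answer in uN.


Step 1: Parameters: n=91, eps0=8.854e-6 uN/V^2, t=32 um, V=55 V, d=5 um
Step 2: V^2 = 3025
Step 3: F = 91 * 8.854e-6 * 32 * 3025 / 5
F = 15.599 uN


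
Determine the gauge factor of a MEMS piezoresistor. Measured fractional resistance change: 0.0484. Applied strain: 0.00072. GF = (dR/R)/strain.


Step 1: Identify values.
dR/R = 0.0484, strain = 0.00072
Step 2: GF = (dR/R) / strain = 0.0484 / 0.00072
GF = 67.2


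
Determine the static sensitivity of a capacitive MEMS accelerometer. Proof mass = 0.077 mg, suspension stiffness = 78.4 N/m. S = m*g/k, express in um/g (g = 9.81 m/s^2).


Step 1: Convert mass: m = 0.077 mg = 7.70e-08 kg
Step 2: S = m * g / k = 7.70e-08 * 9.81 / 78.4
Step 3: S = 9.63e-09 m/g
Step 4: Convert to um/g: S = 0.01 um/g


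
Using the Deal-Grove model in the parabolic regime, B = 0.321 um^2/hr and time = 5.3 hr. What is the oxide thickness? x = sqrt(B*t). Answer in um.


Step 1: Compute B*t = 0.321 * 5.3 = 1.7013
Step 2: x = sqrt(1.7013)
x = 1.304 um


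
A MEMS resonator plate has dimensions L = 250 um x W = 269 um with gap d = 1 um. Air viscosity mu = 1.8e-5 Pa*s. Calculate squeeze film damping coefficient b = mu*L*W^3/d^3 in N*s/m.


Step 1: Convert to SI.
L = 250e-6 m, W = 269e-6 m, d = 1e-6 m
Step 2: W^3 = (269e-6)^3 = 1.95e-11 m^3
Step 3: d^3 = (1e-6)^3 = 1.00e-18 m^3
Step 4: b = 1.8e-5 * 250e-6 * 1.95e-11 / 1.00e-18
b = 8.76e-02 N*s/m


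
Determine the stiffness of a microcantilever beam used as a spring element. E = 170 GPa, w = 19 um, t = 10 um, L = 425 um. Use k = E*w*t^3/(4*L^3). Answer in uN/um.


Step 1: Convert E to consistent units (1 GPa = 1000 uN/um^2).
E = 170 GPa = 170000 uN/um^2
Step 2: Compute t^3 = 10^3 = 1000
Step 3: Compute L^3 = 425^3 = 76765625
Step 4: k = 170000 * 19 * 1000 / (4 * 76765625)
k = 10.519 uN/um


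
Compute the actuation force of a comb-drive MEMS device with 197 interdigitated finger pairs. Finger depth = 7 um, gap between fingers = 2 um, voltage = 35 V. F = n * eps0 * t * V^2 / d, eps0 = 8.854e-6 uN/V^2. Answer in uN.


Step 1: Parameters: n=197, eps0=8.854e-6 uN/V^2, t=7 um, V=35 V, d=2 um
Step 2: V^2 = 1225
Step 3: F = 197 * 8.854e-6 * 7 * 1225 / 2
F = 7.478 uN


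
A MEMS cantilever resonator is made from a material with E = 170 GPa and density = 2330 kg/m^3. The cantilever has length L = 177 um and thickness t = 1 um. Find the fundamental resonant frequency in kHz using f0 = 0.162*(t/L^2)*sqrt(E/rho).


Step 1: Convert units to SI.
t_SI = 1e-6 m, L_SI = 177e-6 m
Step 2: Calculate sqrt(E/rho).
sqrt(170e9 / 2330) = 8541.74 m/s
Step 3: Compute f0.
f0 = 0.162 * 1e-6 / (177e-6)^2 * 8541.74 = 44168.7 Hz = 44.17 kHz


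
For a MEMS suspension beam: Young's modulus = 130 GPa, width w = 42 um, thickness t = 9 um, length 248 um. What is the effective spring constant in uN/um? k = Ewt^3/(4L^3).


Step 1: Convert E to consistent units (1 GPa = 1000 uN/um^2).
E = 130 GPa = 130000 uN/um^2
Step 2: Compute t^3 = 9^3 = 729
Step 3: Compute L^3 = 248^3 = 15252992
Step 4: k = 130000 * 42 * 729 / (4 * 15252992)
k = 65.2387 uN/um


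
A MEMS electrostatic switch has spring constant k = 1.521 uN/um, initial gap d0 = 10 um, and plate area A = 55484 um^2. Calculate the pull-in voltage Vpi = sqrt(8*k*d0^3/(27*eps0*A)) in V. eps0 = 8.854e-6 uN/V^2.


Step 1: Compute numerator: 8 * k * d0^3 = 8 * 1.521 * 10^3 = 12168.0
Step 2: Compute denominator: 27 * eps0 * A = 27 * 8.854e-6 * 55484 = 13.263894
Step 3: Vpi = sqrt(12168.0 / 13.263894)
Vpi = 30.29 V


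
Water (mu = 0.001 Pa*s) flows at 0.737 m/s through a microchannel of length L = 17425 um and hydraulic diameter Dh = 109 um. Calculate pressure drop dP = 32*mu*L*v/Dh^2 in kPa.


Step 1: Convert to SI: L = 17425e-6 m, Dh = 109e-6 m
Step 2: dP = 32 * 0.001 * 17425e-6 * 0.737 / (109e-6)^2
Step 3: dP = 34588.94 Pa
Step 4: Convert to kPa: dP = 34.59 kPa


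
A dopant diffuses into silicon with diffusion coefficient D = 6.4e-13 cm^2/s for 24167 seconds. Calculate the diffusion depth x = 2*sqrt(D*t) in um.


Step 1: Compute D*t = 6.4e-13 * 24167 = 1.546688e-08 cm^2
Step 2: sqrt(D*t) = 1.24366e-04 cm
Step 3: x = 2 * 1.24366e-04 cm = 2.48732e-04 cm
Step 4: Convert to um (1 cm = 1e4 um): x = 2.487 um


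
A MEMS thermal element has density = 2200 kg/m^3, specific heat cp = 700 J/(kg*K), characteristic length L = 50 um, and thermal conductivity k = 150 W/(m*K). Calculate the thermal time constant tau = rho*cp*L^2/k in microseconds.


Step 1: Convert L to m: L = 50e-6 m
Step 2: L^2 = (50e-6)^2 = 2.5e-09 m^2
Step 3: tau = 2200 * 700 * 2.5e-09 / 150 = 2.566667e-05 s
Step 4: Convert to microseconds (multiply by 1e6).
tau = 25.667 us


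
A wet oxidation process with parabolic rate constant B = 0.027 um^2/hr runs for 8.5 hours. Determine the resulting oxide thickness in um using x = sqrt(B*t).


Step 1: Compute B*t = 0.027 * 8.5 = 0.2295
Step 2: x = sqrt(0.2295)
x = 0.479 um


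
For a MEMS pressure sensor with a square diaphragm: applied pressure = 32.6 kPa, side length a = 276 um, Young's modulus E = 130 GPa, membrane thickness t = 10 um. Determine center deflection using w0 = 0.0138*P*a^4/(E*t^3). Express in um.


Step 1: Convert pressure to compatible units (E is in GPa, so P in GPa).
P = 32.6 kPa = 32.6e-6 GPa
Step 2: Compute numerator: 0.0138 * P * a^4.
a^4 = 276^4 = 5802782976
numerator = 0.0138 * 32.6e-6 * 5802782976 = 2.6106e+03
Step 3: Compute denominator: E * t^3 = 130 * 10^3 = 130000
Step 4: w0 = numerator / denominator = 2.6106e+03 / 130000 = 0.0201 um


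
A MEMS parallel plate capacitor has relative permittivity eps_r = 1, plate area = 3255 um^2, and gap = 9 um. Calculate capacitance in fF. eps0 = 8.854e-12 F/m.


Step 1: Convert area to m^2: A = 3255e-12 m^2
Step 2: Convert gap to m: d = 9e-6 m
Step 3: C = eps0 * eps_r * A / d
C = 8.854e-12 * 1 * 3255e-12 / 9e-6
Step 4: Convert to fF (multiply by 1e15).
C = 3.2 fF


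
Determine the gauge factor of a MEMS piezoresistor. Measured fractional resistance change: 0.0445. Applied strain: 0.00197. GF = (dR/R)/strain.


Step 1: Identify values.
dR/R = 0.0445, strain = 0.00197
Step 2: GF = (dR/R) / strain = 0.0445 / 0.00197
GF = 22.6


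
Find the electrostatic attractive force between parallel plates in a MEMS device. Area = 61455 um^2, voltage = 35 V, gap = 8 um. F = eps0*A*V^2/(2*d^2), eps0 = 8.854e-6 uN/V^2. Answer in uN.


Step 1: Identify parameters.
eps0 = 8.854e-6 uN/V^2, A = 61455 um^2, V = 35 V, d = 8 um
Step 2: Compute V^2 = 35^2 = 1225
Step 3: Compute d^2 = 8^2 = 64
Step 4: F = 0.5 * 8.854e-6 * 61455 * 1225 / 64
F = 5.207 uN


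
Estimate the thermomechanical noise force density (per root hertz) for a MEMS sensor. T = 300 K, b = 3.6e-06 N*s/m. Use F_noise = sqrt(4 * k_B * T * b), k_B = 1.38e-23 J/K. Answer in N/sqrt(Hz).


Step 1: Compute 4 * k_B * T * b
= 4 * 1.38e-23 * 300 * 3.6e-06
= 5.9616e-26 N^2/Hz
Step 2: F_noise = sqrt(5.9616e-26)
F_noise = 2.44e-13 N/sqrt(Hz)
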